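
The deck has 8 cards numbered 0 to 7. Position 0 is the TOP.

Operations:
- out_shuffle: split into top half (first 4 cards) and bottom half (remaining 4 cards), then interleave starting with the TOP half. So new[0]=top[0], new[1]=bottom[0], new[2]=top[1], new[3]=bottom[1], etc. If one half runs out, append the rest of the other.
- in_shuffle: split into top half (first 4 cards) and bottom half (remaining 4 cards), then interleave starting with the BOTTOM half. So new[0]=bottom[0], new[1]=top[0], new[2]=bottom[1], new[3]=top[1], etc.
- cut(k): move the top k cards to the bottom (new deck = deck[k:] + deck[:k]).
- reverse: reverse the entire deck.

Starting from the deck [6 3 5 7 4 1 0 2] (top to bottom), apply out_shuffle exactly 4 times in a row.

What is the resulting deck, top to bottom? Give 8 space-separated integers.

After op 1 (out_shuffle): [6 4 3 1 5 0 7 2]
After op 2 (out_shuffle): [6 5 4 0 3 7 1 2]
After op 3 (out_shuffle): [6 3 5 7 4 1 0 2]
After op 4 (out_shuffle): [6 4 3 1 5 0 7 2]

Answer: 6 4 3 1 5 0 7 2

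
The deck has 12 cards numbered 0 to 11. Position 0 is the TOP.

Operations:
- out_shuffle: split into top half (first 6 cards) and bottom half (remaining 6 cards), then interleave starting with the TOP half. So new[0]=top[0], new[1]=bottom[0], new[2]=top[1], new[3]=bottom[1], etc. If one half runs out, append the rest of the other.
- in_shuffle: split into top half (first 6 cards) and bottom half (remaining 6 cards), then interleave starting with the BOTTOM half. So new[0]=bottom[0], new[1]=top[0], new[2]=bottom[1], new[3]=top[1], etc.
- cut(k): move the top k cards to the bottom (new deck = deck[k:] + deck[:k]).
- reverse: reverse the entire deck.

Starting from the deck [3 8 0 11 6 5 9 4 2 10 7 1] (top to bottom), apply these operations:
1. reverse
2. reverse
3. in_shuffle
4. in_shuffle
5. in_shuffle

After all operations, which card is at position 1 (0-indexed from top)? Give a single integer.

After op 1 (reverse): [1 7 10 2 4 9 5 6 11 0 8 3]
After op 2 (reverse): [3 8 0 11 6 5 9 4 2 10 7 1]
After op 3 (in_shuffle): [9 3 4 8 2 0 10 11 7 6 1 5]
After op 4 (in_shuffle): [10 9 11 3 7 4 6 8 1 2 5 0]
After op 5 (in_shuffle): [6 10 8 9 1 11 2 3 5 7 0 4]
Position 1: card 10.

Answer: 10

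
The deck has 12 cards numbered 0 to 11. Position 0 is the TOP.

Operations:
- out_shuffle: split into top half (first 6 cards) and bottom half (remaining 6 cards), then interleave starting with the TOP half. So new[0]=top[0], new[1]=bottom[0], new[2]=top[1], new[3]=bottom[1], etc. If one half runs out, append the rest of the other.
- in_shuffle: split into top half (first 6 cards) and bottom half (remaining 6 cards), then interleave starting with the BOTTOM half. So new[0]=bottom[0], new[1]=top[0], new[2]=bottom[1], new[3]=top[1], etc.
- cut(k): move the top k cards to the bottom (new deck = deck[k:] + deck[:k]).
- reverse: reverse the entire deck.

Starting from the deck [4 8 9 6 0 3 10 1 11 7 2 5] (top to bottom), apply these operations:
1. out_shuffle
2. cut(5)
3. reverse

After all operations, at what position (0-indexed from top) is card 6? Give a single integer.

Answer: 10

Derivation:
After op 1 (out_shuffle): [4 10 8 1 9 11 6 7 0 2 3 5]
After op 2 (cut(5)): [11 6 7 0 2 3 5 4 10 8 1 9]
After op 3 (reverse): [9 1 8 10 4 5 3 2 0 7 6 11]
Card 6 is at position 10.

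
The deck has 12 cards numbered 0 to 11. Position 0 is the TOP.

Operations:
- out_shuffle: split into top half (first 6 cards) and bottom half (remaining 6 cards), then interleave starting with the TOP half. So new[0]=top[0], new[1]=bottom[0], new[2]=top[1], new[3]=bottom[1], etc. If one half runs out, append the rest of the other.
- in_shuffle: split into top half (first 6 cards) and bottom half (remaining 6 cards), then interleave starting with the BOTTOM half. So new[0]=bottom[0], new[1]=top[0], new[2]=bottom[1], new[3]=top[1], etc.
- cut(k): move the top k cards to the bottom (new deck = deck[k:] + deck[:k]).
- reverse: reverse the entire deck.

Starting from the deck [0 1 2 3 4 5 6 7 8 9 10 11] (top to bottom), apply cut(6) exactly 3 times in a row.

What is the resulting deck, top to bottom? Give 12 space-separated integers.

After op 1 (cut(6)): [6 7 8 9 10 11 0 1 2 3 4 5]
After op 2 (cut(6)): [0 1 2 3 4 5 6 7 8 9 10 11]
After op 3 (cut(6)): [6 7 8 9 10 11 0 1 2 3 4 5]

Answer: 6 7 8 9 10 11 0 1 2 3 4 5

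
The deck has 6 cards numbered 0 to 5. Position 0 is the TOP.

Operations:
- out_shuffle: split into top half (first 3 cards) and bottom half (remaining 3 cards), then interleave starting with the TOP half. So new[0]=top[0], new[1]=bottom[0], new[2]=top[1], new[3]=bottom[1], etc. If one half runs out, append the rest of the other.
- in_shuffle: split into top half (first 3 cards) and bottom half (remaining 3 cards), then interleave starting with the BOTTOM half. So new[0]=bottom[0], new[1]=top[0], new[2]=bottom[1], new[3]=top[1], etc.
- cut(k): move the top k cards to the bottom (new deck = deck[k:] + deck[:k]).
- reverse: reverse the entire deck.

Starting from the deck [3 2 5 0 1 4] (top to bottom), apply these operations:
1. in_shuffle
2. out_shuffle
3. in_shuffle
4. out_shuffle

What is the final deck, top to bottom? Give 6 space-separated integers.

After op 1 (in_shuffle): [0 3 1 2 4 5]
After op 2 (out_shuffle): [0 2 3 4 1 5]
After op 3 (in_shuffle): [4 0 1 2 5 3]
After op 4 (out_shuffle): [4 2 0 5 1 3]

Answer: 4 2 0 5 1 3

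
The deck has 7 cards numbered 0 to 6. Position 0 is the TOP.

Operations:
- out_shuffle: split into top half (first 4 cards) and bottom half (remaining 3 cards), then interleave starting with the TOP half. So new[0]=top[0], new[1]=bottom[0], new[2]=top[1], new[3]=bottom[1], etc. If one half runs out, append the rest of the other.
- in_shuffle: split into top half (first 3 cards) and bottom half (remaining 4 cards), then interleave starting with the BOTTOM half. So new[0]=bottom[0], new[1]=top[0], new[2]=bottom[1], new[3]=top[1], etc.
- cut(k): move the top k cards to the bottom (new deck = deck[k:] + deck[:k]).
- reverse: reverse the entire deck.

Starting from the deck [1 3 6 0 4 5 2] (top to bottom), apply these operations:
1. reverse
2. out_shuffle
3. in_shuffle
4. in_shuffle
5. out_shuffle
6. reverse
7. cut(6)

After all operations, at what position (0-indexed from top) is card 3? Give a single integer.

After op 1 (reverse): [2 5 4 0 6 3 1]
After op 2 (out_shuffle): [2 6 5 3 4 1 0]
After op 3 (in_shuffle): [3 2 4 6 1 5 0]
After op 4 (in_shuffle): [6 3 1 2 5 4 0]
After op 5 (out_shuffle): [6 5 3 4 1 0 2]
After op 6 (reverse): [2 0 1 4 3 5 6]
After op 7 (cut(6)): [6 2 0 1 4 3 5]
Card 3 is at position 5.

Answer: 5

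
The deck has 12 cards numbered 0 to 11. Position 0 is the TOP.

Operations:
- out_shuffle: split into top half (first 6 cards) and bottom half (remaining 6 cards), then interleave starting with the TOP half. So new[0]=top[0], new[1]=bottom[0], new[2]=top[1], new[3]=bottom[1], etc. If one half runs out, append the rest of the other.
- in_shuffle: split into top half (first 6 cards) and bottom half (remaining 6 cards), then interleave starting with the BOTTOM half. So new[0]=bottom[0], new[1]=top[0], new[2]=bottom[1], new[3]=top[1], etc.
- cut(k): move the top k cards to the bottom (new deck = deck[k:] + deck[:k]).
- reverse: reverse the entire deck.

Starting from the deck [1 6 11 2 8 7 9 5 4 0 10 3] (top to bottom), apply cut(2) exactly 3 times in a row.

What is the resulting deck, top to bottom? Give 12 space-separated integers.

Answer: 9 5 4 0 10 3 1 6 11 2 8 7

Derivation:
After op 1 (cut(2)): [11 2 8 7 9 5 4 0 10 3 1 6]
After op 2 (cut(2)): [8 7 9 5 4 0 10 3 1 6 11 2]
After op 3 (cut(2)): [9 5 4 0 10 3 1 6 11 2 8 7]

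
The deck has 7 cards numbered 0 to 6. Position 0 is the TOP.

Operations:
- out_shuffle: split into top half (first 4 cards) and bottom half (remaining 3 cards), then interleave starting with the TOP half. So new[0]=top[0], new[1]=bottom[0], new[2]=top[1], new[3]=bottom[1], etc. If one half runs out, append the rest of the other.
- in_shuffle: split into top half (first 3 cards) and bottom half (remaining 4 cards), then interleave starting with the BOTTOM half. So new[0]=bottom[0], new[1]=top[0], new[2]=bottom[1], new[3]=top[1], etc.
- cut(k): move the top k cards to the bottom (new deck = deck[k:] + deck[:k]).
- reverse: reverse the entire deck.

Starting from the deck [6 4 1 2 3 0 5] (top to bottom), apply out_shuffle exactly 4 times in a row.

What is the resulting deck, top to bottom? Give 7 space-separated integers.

Answer: 6 3 4 0 1 5 2

Derivation:
After op 1 (out_shuffle): [6 3 4 0 1 5 2]
After op 2 (out_shuffle): [6 1 3 5 4 2 0]
After op 3 (out_shuffle): [6 4 1 2 3 0 5]
After op 4 (out_shuffle): [6 3 4 0 1 5 2]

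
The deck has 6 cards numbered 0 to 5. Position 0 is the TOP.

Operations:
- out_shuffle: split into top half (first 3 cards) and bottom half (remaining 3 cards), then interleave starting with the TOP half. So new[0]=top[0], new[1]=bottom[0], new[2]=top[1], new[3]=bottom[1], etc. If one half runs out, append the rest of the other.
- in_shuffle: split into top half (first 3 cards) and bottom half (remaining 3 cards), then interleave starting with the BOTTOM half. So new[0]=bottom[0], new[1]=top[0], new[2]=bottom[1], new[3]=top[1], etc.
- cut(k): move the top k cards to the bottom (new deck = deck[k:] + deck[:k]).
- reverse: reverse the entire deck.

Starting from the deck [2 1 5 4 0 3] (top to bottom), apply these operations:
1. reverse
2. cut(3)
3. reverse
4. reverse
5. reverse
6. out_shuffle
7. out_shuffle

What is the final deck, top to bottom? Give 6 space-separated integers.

After op 1 (reverse): [3 0 4 5 1 2]
After op 2 (cut(3)): [5 1 2 3 0 4]
After op 3 (reverse): [4 0 3 2 1 5]
After op 4 (reverse): [5 1 2 3 0 4]
After op 5 (reverse): [4 0 3 2 1 5]
After op 6 (out_shuffle): [4 2 0 1 3 5]
After op 7 (out_shuffle): [4 1 2 3 0 5]

Answer: 4 1 2 3 0 5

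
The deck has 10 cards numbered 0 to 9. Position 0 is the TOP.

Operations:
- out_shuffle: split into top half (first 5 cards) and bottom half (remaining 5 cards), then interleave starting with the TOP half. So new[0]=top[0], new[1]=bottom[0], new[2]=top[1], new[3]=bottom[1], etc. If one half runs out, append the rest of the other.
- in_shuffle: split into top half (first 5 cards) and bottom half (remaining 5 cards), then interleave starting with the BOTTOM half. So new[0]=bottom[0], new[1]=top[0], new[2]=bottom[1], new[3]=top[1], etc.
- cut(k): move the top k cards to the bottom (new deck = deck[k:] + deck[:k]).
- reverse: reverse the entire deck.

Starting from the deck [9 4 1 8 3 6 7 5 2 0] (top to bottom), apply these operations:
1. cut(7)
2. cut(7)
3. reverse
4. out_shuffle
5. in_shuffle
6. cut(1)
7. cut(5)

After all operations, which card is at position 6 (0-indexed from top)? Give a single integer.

After op 1 (cut(7)): [5 2 0 9 4 1 8 3 6 7]
After op 2 (cut(7)): [3 6 7 5 2 0 9 4 1 8]
After op 3 (reverse): [8 1 4 9 0 2 5 7 6 3]
After op 4 (out_shuffle): [8 2 1 5 4 7 9 6 0 3]
After op 5 (in_shuffle): [7 8 9 2 6 1 0 5 3 4]
After op 6 (cut(1)): [8 9 2 6 1 0 5 3 4 7]
After op 7 (cut(5)): [0 5 3 4 7 8 9 2 6 1]
Position 6: card 9.

Answer: 9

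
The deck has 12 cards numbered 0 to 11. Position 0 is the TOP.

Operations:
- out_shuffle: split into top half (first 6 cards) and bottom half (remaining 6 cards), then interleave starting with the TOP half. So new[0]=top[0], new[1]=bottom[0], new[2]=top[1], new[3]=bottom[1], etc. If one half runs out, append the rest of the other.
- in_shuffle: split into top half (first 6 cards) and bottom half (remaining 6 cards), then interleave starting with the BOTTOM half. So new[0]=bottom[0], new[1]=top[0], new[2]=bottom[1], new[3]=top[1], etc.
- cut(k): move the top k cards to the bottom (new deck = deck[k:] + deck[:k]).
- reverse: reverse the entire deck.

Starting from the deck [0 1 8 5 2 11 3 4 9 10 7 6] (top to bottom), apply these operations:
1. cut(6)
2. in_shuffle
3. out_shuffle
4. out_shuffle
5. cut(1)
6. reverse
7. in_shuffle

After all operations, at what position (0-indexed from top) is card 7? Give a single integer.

Answer: 6

Derivation:
After op 1 (cut(6)): [3 4 9 10 7 6 0 1 8 5 2 11]
After op 2 (in_shuffle): [0 3 1 4 8 9 5 10 2 7 11 6]
After op 3 (out_shuffle): [0 5 3 10 1 2 4 7 8 11 9 6]
After op 4 (out_shuffle): [0 4 5 7 3 8 10 11 1 9 2 6]
After op 5 (cut(1)): [4 5 7 3 8 10 11 1 9 2 6 0]
After op 6 (reverse): [0 6 2 9 1 11 10 8 3 7 5 4]
After op 7 (in_shuffle): [10 0 8 6 3 2 7 9 5 1 4 11]
Card 7 is at position 6.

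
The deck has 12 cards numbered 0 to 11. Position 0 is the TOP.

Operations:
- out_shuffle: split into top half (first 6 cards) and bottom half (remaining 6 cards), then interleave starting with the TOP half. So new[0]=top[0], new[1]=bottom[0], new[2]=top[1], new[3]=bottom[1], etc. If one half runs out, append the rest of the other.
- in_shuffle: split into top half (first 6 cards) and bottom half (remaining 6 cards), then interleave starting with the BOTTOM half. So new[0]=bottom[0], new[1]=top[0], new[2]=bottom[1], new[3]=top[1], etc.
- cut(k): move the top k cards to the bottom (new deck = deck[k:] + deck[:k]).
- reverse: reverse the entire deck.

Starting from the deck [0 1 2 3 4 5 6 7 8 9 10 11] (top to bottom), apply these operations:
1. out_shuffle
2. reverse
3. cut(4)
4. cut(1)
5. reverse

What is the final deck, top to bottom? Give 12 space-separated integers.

Answer: 9 4 10 5 11 0 6 1 7 2 8 3

Derivation:
After op 1 (out_shuffle): [0 6 1 7 2 8 3 9 4 10 5 11]
After op 2 (reverse): [11 5 10 4 9 3 8 2 7 1 6 0]
After op 3 (cut(4)): [9 3 8 2 7 1 6 0 11 5 10 4]
After op 4 (cut(1)): [3 8 2 7 1 6 0 11 5 10 4 9]
After op 5 (reverse): [9 4 10 5 11 0 6 1 7 2 8 3]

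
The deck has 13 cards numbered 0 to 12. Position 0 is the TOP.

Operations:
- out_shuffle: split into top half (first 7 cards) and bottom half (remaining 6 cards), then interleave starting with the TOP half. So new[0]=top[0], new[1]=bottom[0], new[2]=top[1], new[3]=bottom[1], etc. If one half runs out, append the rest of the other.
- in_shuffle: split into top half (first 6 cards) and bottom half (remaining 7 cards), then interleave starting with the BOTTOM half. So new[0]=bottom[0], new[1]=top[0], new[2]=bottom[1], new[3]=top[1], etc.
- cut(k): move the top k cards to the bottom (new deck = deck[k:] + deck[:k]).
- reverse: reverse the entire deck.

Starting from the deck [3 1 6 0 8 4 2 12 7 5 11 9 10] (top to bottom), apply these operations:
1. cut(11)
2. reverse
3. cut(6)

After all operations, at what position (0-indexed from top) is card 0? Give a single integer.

Answer: 1

Derivation:
After op 1 (cut(11)): [9 10 3 1 6 0 8 4 2 12 7 5 11]
After op 2 (reverse): [11 5 7 12 2 4 8 0 6 1 3 10 9]
After op 3 (cut(6)): [8 0 6 1 3 10 9 11 5 7 12 2 4]
Card 0 is at position 1.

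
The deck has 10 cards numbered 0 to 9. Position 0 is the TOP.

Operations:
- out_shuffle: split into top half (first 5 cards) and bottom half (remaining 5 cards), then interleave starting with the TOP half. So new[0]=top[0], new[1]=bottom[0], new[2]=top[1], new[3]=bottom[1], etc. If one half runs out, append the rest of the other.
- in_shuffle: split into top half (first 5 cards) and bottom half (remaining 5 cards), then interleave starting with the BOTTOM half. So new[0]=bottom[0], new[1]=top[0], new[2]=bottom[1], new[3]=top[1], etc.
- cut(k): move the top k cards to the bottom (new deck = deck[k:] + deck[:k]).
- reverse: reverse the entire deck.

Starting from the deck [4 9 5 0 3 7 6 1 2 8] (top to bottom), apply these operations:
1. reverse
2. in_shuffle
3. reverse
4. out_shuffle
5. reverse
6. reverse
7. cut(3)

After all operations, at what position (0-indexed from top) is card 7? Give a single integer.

After op 1 (reverse): [8 2 1 6 7 3 0 5 9 4]
After op 2 (in_shuffle): [3 8 0 2 5 1 9 6 4 7]
After op 3 (reverse): [7 4 6 9 1 5 2 0 8 3]
After op 4 (out_shuffle): [7 5 4 2 6 0 9 8 1 3]
After op 5 (reverse): [3 1 8 9 0 6 2 4 5 7]
After op 6 (reverse): [7 5 4 2 6 0 9 8 1 3]
After op 7 (cut(3)): [2 6 0 9 8 1 3 7 5 4]
Card 7 is at position 7.

Answer: 7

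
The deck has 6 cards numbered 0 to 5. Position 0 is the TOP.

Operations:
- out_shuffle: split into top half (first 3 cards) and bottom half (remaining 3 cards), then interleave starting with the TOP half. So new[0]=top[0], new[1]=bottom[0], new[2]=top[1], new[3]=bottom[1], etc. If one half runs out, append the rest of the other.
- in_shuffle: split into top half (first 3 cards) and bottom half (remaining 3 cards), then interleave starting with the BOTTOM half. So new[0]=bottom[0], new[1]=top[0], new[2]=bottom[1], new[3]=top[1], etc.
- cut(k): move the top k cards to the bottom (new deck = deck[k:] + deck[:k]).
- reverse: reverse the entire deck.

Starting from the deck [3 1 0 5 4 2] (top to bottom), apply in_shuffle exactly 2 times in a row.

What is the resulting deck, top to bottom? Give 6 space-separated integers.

Answer: 1 5 2 3 0 4

Derivation:
After op 1 (in_shuffle): [5 3 4 1 2 0]
After op 2 (in_shuffle): [1 5 2 3 0 4]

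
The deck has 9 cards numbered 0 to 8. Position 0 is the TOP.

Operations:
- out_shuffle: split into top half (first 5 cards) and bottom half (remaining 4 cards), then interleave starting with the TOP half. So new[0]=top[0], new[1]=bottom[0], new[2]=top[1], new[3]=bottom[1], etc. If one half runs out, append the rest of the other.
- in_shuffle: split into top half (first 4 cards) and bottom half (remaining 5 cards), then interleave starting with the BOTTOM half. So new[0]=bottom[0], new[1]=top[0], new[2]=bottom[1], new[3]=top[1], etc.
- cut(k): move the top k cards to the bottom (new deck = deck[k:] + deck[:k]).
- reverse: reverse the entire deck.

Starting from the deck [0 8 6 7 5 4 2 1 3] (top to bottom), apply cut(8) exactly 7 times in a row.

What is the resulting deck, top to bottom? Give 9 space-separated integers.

Answer: 6 7 5 4 2 1 3 0 8

Derivation:
After op 1 (cut(8)): [3 0 8 6 7 5 4 2 1]
After op 2 (cut(8)): [1 3 0 8 6 7 5 4 2]
After op 3 (cut(8)): [2 1 3 0 8 6 7 5 4]
After op 4 (cut(8)): [4 2 1 3 0 8 6 7 5]
After op 5 (cut(8)): [5 4 2 1 3 0 8 6 7]
After op 6 (cut(8)): [7 5 4 2 1 3 0 8 6]
After op 7 (cut(8)): [6 7 5 4 2 1 3 0 8]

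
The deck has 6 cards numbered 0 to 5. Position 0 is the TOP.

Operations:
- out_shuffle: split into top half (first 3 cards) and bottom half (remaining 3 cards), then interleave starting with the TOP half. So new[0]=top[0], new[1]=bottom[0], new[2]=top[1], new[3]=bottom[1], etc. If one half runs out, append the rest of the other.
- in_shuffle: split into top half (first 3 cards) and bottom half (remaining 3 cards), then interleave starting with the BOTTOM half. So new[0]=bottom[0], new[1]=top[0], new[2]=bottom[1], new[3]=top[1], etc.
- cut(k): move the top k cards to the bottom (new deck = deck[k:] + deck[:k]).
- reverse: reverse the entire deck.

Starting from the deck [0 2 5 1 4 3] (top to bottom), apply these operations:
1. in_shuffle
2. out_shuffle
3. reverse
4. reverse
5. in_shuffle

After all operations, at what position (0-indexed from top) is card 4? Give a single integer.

Answer: 2

Derivation:
After op 1 (in_shuffle): [1 0 4 2 3 5]
After op 2 (out_shuffle): [1 2 0 3 4 5]
After op 3 (reverse): [5 4 3 0 2 1]
After op 4 (reverse): [1 2 0 3 4 5]
After op 5 (in_shuffle): [3 1 4 2 5 0]
Card 4 is at position 2.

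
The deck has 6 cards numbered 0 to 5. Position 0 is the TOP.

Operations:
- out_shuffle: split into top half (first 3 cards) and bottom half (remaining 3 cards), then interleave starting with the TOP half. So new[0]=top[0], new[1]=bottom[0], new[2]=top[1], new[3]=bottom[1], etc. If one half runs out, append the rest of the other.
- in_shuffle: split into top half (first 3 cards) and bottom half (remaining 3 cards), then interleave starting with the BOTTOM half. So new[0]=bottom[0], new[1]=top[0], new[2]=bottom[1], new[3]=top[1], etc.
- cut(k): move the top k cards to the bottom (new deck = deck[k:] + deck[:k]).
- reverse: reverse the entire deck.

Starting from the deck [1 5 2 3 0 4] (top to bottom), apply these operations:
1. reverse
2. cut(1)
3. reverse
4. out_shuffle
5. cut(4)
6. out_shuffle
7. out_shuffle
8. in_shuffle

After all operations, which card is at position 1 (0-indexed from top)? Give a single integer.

After op 1 (reverse): [4 0 3 2 5 1]
After op 2 (cut(1)): [0 3 2 5 1 4]
After op 3 (reverse): [4 1 5 2 3 0]
After op 4 (out_shuffle): [4 2 1 3 5 0]
After op 5 (cut(4)): [5 0 4 2 1 3]
After op 6 (out_shuffle): [5 2 0 1 4 3]
After op 7 (out_shuffle): [5 1 2 4 0 3]
After op 8 (in_shuffle): [4 5 0 1 3 2]
Position 1: card 5.

Answer: 5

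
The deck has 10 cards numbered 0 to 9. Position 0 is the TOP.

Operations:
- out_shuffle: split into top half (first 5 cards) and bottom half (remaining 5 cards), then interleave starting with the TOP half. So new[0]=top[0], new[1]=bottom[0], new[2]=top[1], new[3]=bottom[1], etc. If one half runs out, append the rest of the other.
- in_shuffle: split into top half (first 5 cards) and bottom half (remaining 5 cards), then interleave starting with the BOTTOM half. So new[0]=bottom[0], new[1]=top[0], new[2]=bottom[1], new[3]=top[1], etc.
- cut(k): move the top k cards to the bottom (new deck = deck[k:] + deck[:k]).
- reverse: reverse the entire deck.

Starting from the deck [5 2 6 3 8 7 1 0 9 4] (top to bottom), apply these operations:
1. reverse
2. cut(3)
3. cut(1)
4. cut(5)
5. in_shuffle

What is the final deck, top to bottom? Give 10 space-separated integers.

Answer: 7 5 8 4 3 9 6 0 2 1

Derivation:
After op 1 (reverse): [4 9 0 1 7 8 3 6 2 5]
After op 2 (cut(3)): [1 7 8 3 6 2 5 4 9 0]
After op 3 (cut(1)): [7 8 3 6 2 5 4 9 0 1]
After op 4 (cut(5)): [5 4 9 0 1 7 8 3 6 2]
After op 5 (in_shuffle): [7 5 8 4 3 9 6 0 2 1]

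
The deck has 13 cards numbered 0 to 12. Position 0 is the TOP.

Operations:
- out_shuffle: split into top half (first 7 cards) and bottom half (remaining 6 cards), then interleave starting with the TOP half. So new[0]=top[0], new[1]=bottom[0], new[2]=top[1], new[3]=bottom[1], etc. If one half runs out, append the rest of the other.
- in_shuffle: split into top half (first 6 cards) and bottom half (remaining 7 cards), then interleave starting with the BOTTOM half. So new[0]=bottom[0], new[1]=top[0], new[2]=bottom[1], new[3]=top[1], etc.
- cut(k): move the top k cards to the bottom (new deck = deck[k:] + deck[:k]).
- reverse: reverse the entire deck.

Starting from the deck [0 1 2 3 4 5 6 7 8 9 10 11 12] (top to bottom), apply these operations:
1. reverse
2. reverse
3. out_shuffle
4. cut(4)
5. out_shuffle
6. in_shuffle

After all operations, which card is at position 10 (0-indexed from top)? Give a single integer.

After op 1 (reverse): [12 11 10 9 8 7 6 5 4 3 2 1 0]
After op 2 (reverse): [0 1 2 3 4 5 6 7 8 9 10 11 12]
After op 3 (out_shuffle): [0 7 1 8 2 9 3 10 4 11 5 12 6]
After op 4 (cut(4)): [2 9 3 10 4 11 5 12 6 0 7 1 8]
After op 5 (out_shuffle): [2 12 9 6 3 0 10 7 4 1 11 8 5]
After op 6 (in_shuffle): [10 2 7 12 4 9 1 6 11 3 8 0 5]
Position 10: card 8.

Answer: 8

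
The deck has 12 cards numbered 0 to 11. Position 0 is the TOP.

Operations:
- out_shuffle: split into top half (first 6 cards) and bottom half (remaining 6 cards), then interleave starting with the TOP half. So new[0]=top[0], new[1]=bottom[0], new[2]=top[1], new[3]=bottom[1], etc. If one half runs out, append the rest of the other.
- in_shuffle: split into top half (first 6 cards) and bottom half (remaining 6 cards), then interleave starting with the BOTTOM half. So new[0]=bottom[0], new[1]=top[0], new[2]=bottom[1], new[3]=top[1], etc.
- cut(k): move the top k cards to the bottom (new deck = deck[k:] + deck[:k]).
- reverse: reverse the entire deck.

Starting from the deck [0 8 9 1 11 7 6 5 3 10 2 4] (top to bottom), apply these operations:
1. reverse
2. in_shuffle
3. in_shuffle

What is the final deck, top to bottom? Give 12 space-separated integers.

After op 1 (reverse): [4 2 10 3 5 6 7 11 1 9 8 0]
After op 2 (in_shuffle): [7 4 11 2 1 10 9 3 8 5 0 6]
After op 3 (in_shuffle): [9 7 3 4 8 11 5 2 0 1 6 10]

Answer: 9 7 3 4 8 11 5 2 0 1 6 10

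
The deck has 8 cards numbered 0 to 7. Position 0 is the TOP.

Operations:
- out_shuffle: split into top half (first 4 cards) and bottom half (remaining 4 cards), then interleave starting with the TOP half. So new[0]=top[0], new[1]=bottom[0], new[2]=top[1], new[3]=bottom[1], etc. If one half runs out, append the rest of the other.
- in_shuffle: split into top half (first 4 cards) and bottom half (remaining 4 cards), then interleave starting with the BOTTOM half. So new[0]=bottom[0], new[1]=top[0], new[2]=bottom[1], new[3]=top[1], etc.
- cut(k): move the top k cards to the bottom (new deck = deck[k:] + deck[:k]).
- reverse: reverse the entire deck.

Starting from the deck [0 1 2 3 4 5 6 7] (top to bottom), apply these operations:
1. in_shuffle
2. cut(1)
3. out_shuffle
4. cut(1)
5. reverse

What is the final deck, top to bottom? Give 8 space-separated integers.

Answer: 0 4 6 3 1 7 5 2

Derivation:
After op 1 (in_shuffle): [4 0 5 1 6 2 7 3]
After op 2 (cut(1)): [0 5 1 6 2 7 3 4]
After op 3 (out_shuffle): [0 2 5 7 1 3 6 4]
After op 4 (cut(1)): [2 5 7 1 3 6 4 0]
After op 5 (reverse): [0 4 6 3 1 7 5 2]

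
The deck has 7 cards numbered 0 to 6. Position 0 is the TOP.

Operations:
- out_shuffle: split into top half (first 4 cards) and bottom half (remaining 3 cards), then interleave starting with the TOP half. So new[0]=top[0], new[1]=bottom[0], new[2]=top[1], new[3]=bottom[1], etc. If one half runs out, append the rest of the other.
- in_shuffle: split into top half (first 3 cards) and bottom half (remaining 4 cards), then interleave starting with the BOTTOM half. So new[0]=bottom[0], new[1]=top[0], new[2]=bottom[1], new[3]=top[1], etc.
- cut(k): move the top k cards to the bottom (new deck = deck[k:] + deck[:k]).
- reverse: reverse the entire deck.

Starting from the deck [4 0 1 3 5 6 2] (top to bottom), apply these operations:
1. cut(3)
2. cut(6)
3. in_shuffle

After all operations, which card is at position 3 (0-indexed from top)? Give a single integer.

Answer: 3

Derivation:
After op 1 (cut(3)): [3 5 6 2 4 0 1]
After op 2 (cut(6)): [1 3 5 6 2 4 0]
After op 3 (in_shuffle): [6 1 2 3 4 5 0]
Position 3: card 3.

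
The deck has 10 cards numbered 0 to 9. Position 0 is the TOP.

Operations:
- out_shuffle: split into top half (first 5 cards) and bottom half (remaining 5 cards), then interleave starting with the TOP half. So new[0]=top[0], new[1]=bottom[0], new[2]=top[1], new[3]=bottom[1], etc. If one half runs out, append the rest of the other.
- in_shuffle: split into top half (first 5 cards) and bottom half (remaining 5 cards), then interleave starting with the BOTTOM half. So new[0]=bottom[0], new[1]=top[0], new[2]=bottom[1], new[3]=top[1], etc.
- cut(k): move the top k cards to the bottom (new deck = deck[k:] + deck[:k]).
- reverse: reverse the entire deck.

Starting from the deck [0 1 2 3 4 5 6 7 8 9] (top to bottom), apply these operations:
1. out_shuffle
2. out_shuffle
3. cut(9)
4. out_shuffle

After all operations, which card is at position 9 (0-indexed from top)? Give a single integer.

Answer: 2

Derivation:
After op 1 (out_shuffle): [0 5 1 6 2 7 3 8 4 9]
After op 2 (out_shuffle): [0 7 5 3 1 8 6 4 2 9]
After op 3 (cut(9)): [9 0 7 5 3 1 8 6 4 2]
After op 4 (out_shuffle): [9 1 0 8 7 6 5 4 3 2]
Position 9: card 2.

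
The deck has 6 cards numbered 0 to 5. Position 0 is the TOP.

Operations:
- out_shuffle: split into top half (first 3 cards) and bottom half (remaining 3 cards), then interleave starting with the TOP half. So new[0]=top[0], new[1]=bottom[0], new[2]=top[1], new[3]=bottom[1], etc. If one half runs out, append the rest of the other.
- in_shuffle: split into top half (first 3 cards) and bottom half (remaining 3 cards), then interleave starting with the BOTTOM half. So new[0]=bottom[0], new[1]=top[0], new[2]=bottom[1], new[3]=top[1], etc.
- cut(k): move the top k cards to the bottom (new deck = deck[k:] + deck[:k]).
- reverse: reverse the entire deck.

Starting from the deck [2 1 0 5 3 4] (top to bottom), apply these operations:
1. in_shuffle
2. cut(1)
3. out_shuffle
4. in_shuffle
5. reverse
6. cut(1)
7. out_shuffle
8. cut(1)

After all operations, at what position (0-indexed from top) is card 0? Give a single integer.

Answer: 2

Derivation:
After op 1 (in_shuffle): [5 2 3 1 4 0]
After op 2 (cut(1)): [2 3 1 4 0 5]
After op 3 (out_shuffle): [2 4 3 0 1 5]
After op 4 (in_shuffle): [0 2 1 4 5 3]
After op 5 (reverse): [3 5 4 1 2 0]
After op 6 (cut(1)): [5 4 1 2 0 3]
After op 7 (out_shuffle): [5 2 4 0 1 3]
After op 8 (cut(1)): [2 4 0 1 3 5]
Card 0 is at position 2.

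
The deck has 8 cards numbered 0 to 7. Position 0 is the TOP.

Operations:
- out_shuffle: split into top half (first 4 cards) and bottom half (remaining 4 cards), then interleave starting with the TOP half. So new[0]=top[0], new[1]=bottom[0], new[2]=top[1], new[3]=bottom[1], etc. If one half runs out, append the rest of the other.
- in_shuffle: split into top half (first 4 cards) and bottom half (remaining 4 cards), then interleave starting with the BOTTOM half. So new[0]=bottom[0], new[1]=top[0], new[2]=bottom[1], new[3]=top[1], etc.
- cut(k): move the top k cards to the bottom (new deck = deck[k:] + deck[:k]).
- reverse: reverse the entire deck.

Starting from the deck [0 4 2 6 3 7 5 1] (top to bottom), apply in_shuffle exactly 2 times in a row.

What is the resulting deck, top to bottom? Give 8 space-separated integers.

Answer: 5 3 2 0 1 7 6 4

Derivation:
After op 1 (in_shuffle): [3 0 7 4 5 2 1 6]
After op 2 (in_shuffle): [5 3 2 0 1 7 6 4]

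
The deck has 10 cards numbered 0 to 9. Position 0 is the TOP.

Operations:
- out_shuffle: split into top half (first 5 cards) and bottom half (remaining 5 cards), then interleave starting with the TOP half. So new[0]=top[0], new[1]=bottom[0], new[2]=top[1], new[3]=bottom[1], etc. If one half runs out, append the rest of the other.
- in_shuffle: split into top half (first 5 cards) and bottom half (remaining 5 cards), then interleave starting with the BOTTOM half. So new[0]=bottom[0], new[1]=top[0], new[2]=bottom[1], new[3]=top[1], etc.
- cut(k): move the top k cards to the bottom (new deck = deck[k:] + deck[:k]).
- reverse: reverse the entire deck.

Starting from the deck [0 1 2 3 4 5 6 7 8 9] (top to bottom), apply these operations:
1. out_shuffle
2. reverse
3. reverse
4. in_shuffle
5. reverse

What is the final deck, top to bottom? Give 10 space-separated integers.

Answer: 2 9 6 4 1 8 5 3 0 7

Derivation:
After op 1 (out_shuffle): [0 5 1 6 2 7 3 8 4 9]
After op 2 (reverse): [9 4 8 3 7 2 6 1 5 0]
After op 3 (reverse): [0 5 1 6 2 7 3 8 4 9]
After op 4 (in_shuffle): [7 0 3 5 8 1 4 6 9 2]
After op 5 (reverse): [2 9 6 4 1 8 5 3 0 7]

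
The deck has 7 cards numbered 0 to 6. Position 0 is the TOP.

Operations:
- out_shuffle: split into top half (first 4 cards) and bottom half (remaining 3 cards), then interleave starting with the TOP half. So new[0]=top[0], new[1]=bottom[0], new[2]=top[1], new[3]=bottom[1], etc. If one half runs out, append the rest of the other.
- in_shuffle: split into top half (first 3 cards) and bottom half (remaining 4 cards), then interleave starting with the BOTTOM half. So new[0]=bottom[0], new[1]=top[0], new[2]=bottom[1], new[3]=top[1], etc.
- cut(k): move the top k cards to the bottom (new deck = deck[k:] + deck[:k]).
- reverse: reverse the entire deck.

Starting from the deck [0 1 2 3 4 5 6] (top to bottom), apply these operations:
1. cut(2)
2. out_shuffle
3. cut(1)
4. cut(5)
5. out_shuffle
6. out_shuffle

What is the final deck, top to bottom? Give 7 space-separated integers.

After op 1 (cut(2)): [2 3 4 5 6 0 1]
After op 2 (out_shuffle): [2 6 3 0 4 1 5]
After op 3 (cut(1)): [6 3 0 4 1 5 2]
After op 4 (cut(5)): [5 2 6 3 0 4 1]
After op 5 (out_shuffle): [5 0 2 4 6 1 3]
After op 6 (out_shuffle): [5 6 0 1 2 3 4]

Answer: 5 6 0 1 2 3 4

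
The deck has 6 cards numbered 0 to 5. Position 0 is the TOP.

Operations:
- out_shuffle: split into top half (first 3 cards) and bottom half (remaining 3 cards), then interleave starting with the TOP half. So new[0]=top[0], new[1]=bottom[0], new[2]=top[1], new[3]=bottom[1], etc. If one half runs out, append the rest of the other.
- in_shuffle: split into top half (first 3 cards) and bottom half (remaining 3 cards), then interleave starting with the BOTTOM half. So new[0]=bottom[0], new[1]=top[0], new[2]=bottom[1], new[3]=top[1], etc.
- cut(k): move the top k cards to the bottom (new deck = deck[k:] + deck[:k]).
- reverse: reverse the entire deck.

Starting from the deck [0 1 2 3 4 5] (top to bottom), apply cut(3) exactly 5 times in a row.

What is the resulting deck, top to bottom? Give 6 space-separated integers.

Answer: 3 4 5 0 1 2

Derivation:
After op 1 (cut(3)): [3 4 5 0 1 2]
After op 2 (cut(3)): [0 1 2 3 4 5]
After op 3 (cut(3)): [3 4 5 0 1 2]
After op 4 (cut(3)): [0 1 2 3 4 5]
After op 5 (cut(3)): [3 4 5 0 1 2]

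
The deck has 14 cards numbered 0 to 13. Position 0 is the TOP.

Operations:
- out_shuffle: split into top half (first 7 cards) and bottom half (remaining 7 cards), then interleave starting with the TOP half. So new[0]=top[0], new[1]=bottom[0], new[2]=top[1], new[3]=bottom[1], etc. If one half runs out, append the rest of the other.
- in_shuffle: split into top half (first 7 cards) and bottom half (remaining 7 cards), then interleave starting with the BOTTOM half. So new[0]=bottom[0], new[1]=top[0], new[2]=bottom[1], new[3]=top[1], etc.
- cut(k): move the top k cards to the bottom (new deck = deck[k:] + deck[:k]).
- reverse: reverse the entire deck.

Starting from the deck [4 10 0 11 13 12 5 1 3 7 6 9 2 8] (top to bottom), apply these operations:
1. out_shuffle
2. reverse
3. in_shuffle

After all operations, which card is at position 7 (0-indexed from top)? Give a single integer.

After op 1 (out_shuffle): [4 1 10 3 0 7 11 6 13 9 12 2 5 8]
After op 2 (reverse): [8 5 2 12 9 13 6 11 7 0 3 10 1 4]
After op 3 (in_shuffle): [11 8 7 5 0 2 3 12 10 9 1 13 4 6]
Position 7: card 12.

Answer: 12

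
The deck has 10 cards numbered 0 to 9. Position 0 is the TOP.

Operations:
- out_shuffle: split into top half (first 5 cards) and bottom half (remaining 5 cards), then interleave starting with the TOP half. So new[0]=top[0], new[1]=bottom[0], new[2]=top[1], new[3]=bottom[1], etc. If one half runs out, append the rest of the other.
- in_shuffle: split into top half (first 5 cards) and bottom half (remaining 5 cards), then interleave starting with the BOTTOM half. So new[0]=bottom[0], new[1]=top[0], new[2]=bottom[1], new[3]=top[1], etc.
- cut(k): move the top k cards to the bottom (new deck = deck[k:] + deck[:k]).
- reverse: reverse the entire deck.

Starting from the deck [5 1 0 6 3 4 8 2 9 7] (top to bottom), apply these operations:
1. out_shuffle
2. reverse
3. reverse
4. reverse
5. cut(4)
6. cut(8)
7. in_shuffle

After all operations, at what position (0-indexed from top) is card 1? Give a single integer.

After op 1 (out_shuffle): [5 4 1 8 0 2 6 9 3 7]
After op 2 (reverse): [7 3 9 6 2 0 8 1 4 5]
After op 3 (reverse): [5 4 1 8 0 2 6 9 3 7]
After op 4 (reverse): [7 3 9 6 2 0 8 1 4 5]
After op 5 (cut(4)): [2 0 8 1 4 5 7 3 9 6]
After op 6 (cut(8)): [9 6 2 0 8 1 4 5 7 3]
After op 7 (in_shuffle): [1 9 4 6 5 2 7 0 3 8]
Card 1 is at position 0.

Answer: 0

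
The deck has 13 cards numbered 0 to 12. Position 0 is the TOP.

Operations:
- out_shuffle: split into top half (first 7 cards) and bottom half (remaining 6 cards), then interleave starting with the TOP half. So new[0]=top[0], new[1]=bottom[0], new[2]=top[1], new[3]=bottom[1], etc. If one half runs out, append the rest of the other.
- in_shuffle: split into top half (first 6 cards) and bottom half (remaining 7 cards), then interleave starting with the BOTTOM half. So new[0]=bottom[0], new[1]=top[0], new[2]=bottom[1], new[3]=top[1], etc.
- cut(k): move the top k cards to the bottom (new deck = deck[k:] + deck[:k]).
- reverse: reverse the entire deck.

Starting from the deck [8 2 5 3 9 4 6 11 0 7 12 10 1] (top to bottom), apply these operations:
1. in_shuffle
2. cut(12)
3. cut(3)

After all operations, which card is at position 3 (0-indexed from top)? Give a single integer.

Answer: 5

Derivation:
After op 1 (in_shuffle): [6 8 11 2 0 5 7 3 12 9 10 4 1]
After op 2 (cut(12)): [1 6 8 11 2 0 5 7 3 12 9 10 4]
After op 3 (cut(3)): [11 2 0 5 7 3 12 9 10 4 1 6 8]
Position 3: card 5.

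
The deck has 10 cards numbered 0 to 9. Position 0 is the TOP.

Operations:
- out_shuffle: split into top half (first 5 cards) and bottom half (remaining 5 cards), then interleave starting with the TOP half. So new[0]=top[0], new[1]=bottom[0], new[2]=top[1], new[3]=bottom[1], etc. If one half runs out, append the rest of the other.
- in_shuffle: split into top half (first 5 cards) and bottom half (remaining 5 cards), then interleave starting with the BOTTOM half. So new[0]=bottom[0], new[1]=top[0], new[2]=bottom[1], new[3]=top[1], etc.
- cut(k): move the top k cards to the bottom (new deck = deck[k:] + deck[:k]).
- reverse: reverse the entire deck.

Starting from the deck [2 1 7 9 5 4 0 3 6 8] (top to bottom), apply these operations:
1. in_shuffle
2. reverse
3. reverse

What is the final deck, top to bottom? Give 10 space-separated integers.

Answer: 4 2 0 1 3 7 6 9 8 5

Derivation:
After op 1 (in_shuffle): [4 2 0 1 3 7 6 9 8 5]
After op 2 (reverse): [5 8 9 6 7 3 1 0 2 4]
After op 3 (reverse): [4 2 0 1 3 7 6 9 8 5]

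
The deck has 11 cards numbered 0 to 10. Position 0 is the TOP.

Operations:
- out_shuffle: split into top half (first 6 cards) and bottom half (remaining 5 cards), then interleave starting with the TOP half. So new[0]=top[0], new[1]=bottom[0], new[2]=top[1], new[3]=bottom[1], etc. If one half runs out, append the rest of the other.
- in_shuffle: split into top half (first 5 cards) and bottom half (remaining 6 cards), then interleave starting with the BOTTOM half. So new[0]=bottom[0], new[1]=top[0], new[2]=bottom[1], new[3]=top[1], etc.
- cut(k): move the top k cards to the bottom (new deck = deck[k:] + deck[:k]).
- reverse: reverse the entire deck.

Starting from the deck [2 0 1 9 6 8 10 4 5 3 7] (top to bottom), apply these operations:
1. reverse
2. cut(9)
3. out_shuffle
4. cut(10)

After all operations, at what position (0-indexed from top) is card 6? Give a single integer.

After op 1 (reverse): [7 3 5 4 10 8 6 9 1 0 2]
After op 2 (cut(9)): [0 2 7 3 5 4 10 8 6 9 1]
After op 3 (out_shuffle): [0 10 2 8 7 6 3 9 5 1 4]
After op 4 (cut(10)): [4 0 10 2 8 7 6 3 9 5 1]
Card 6 is at position 6.

Answer: 6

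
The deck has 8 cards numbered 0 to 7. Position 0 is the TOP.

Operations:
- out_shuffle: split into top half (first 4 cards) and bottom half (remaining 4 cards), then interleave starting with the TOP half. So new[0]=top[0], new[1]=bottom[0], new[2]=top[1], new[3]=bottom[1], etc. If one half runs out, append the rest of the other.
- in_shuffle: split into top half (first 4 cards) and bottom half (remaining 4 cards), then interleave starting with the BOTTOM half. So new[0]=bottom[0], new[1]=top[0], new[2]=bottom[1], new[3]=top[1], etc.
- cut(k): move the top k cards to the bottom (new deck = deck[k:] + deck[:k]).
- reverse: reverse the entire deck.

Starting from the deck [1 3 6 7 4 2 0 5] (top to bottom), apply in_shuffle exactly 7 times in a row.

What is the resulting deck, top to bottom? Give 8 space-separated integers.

Answer: 4 1 2 3 0 6 5 7

Derivation:
After op 1 (in_shuffle): [4 1 2 3 0 6 5 7]
After op 2 (in_shuffle): [0 4 6 1 5 2 7 3]
After op 3 (in_shuffle): [5 0 2 4 7 6 3 1]
After op 4 (in_shuffle): [7 5 6 0 3 2 1 4]
After op 5 (in_shuffle): [3 7 2 5 1 6 4 0]
After op 6 (in_shuffle): [1 3 6 7 4 2 0 5]
After op 7 (in_shuffle): [4 1 2 3 0 6 5 7]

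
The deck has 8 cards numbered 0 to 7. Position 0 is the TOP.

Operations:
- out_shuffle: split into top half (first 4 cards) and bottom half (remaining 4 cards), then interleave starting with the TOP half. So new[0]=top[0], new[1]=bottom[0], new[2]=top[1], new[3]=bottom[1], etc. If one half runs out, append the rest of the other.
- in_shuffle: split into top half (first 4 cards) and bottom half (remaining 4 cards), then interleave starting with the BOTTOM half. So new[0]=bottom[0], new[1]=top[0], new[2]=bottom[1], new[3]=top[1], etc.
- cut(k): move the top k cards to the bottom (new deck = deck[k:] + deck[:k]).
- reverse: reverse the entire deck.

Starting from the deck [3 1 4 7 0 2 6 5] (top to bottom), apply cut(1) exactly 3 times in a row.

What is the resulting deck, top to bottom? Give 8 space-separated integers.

After op 1 (cut(1)): [1 4 7 0 2 6 5 3]
After op 2 (cut(1)): [4 7 0 2 6 5 3 1]
After op 3 (cut(1)): [7 0 2 6 5 3 1 4]

Answer: 7 0 2 6 5 3 1 4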